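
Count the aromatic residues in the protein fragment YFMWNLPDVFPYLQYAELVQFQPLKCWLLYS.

9

The aromatic amino acids are Phe (F, benzyl), Trp (W, indole), and Tyr (Y, phenol).
Matching residues: Y1, F2, W4, F10, Y12, Y15, F21, W27, Y30.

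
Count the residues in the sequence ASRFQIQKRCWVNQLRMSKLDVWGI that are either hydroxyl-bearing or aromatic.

5

Hydroxyl-bearing: S, T, Y. Aromatic: F, W, Y.
Hydroxyl-bearing residues here: S2, S18 (2).
Aromatic residues here: F4, W11, W23 (3).
(Y belongs to both groups, but none appear in this sequence.) Total = 2 + 3 = 5.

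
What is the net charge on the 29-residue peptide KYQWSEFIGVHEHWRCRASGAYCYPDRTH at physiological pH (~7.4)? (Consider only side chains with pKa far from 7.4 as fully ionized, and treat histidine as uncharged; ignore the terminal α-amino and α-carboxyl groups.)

+1

At pH ~7.4 the Lys and Arg side chains are protonated (+1), the Asp and Glu side chains are deprotonated (−1), and with His taken as neutral all other side chains carry no charge.
Positive (K, R): K1, R15, R17, R27 → +4.
Negative (D, E): E6, E12, D26 → −3.
Net charge = (+4) + (−3) = +1.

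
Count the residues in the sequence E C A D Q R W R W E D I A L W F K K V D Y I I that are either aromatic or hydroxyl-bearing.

5

Aromatic: F, W, Y. Hydroxyl-bearing: S, T, Y.
Aromatic residues here: W7, W9, W15, F16, Y21 (5).
Hydroxyl-bearing residues here: Y21 (1).
Y is in both groups, so the 1 Y residue must not be double-counted.
Total = 5 + 1 − 1 = 5.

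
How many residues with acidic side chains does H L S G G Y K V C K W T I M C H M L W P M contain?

The acidic residues are Asp (D) and Glu (E), whose side chains end in a carboxylate group.
None of the 21 residues belong to this group.

0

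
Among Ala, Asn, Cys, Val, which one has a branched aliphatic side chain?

The BCAAs are Val, Leu, and Ile — aliphatic side chains with a branch point.
Of the listed options, only Val belongs to this group.

Val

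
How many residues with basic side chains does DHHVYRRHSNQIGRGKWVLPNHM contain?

8

K, R, and H are the three residues with basic side chains (ε-amine, guanidinium, and imidazole respectively).
Matching residues: H2, H3, R6, R7, H8, R14, K16, H22.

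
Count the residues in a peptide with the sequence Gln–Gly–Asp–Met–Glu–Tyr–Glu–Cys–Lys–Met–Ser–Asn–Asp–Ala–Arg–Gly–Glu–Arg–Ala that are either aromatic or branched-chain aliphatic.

1

Aromatic: F, W, Y. Branched-chain aliphatic: I, L, V.
Aromatic residues here: Tyr6 (1).
Branched-chain aliphatic residues here: none (0).
The two groups share no amino acid, so total = 1 + 0 = 1.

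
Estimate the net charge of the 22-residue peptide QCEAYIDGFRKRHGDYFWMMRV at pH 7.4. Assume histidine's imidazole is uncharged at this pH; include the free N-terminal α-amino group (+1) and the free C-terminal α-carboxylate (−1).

+1

Near pH 7.4, K and R contribute +1 each, D and E contribute −1 each, and every other side chain (His included, as stated) is uncharged.
Positive (K, R): R10, K11, R12, R21 → +4.
Negative (D, E): E3, D7, D15 → −3.
The N-terminus (+1) and C-terminus (−1) cancel.
Net charge = (+4) + (−3) = +1.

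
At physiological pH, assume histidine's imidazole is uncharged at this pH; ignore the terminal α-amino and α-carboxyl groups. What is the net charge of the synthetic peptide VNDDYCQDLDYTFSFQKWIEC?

-4

Near pH 7.4, K and R contribute +1 each, D and E contribute −1 each, and every other side chain (His included, as stated) is uncharged.
Positive (K, R): K17 → +1.
Negative (D, E): D3, D4, D8, D10, E20 → −5.
Net charge = (+1) + (−5) = −4.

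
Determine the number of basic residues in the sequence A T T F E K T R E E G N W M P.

K, R, and H are the three residues with basic side chains (ε-amine, guanidinium, and imidazole respectively).
Matching residues: K6, R8.

2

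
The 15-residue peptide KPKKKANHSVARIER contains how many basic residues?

7

The basic amino acids are Lys (K), Arg (R), and His (H).
Matching residues: K1, K3, K4, K5, H8, R12, R15.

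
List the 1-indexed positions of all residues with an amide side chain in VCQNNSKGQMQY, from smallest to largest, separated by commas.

The amide-side-chain residues are Asn (N) and Gln (Q).
Matching residues: Q3, N4, N5, Q9, Q11.

3, 4, 5, 9, 11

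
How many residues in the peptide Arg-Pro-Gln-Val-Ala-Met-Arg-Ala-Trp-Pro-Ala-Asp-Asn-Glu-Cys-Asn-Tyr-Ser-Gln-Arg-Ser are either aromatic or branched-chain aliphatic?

3

Aromatic: F, W, Y. Branched-chain aliphatic: I, L, V.
Aromatic residues here: Trp9, Tyr17 (2).
Branched-chain aliphatic residues here: Val4 (1).
The two groups share no amino acid, so total = 2 + 1 = 3.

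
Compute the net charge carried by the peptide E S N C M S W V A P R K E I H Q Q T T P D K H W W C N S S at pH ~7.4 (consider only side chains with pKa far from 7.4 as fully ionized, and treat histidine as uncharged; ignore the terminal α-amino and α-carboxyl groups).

0

Near pH 7.4, K and R contribute +1 each, D and E contribute −1 each, and every other side chain (His included, as stated) is uncharged.
Positive (K, R): R11, K12, K22 → +3.
Negative (D, E): E1, E13, D21 → −3.
Net charge = (+3) + (−3) = 0.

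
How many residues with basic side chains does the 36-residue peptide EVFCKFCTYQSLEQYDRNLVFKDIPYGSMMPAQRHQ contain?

5

Lysine (K), arginine (R), and histidine (H) have basic, nitrogen-containing side chains.
Matching residues: K5, R17, K22, R34, H35.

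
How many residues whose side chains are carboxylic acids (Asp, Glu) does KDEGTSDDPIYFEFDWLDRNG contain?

Matching residues: D2, E3, D7, D8, E13, D15, D18.

7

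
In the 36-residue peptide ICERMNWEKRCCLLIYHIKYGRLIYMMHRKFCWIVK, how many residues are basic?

K, R, and H are the three residues with basic side chains (ε-amine, guanidinium, and imidazole respectively).
Matching residues: R4, K9, R10, H17, K19, R22, H28, R29, K30, K36.

10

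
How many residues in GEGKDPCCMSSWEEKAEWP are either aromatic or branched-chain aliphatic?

Aromatic: F, W, Y. Branched-chain aliphatic: I, L, V.
Aromatic residues here: W12, W18 (2).
Branched-chain aliphatic residues here: none (0).
The two groups share no amino acid, so total = 2 + 0 = 2.

2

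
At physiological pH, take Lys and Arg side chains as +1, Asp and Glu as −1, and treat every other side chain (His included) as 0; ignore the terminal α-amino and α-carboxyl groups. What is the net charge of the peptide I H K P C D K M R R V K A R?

Positive (K, R): K3, K7, R9, R10, K12, R14 → +6.
Negative (D, E): D6 → −1.
Net charge = (+6) + (−1) = +5.

+5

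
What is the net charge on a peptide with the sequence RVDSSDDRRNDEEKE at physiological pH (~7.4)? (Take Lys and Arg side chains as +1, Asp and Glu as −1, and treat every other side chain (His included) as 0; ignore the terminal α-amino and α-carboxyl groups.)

-3

Positive (K, R): R1, R8, R9, K14 → +4.
Negative (D, E): D3, D6, D7, D11, E12, E13, E15 → −7.
Net charge = (+4) + (−7) = −3.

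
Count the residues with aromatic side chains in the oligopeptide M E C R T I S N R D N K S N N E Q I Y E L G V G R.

The aromatic amino acids are Phe (F, benzyl), Trp (W, indole), and Tyr (Y, phenol).
Matching residues: Y19.

1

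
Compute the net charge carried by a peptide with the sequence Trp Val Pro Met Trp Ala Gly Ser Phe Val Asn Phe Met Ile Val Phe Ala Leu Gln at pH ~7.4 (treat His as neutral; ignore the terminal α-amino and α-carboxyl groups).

0

At pH ~7.4 the Lys and Arg side chains are protonated (+1), the Asp and Glu side chains are deprotonated (−1), and with His taken as neutral all other side chains carry no charge.
Positive (K, R): none → +0.
Negative (D, E): none → −0.
Net charge = (+0) + (−0) = 0.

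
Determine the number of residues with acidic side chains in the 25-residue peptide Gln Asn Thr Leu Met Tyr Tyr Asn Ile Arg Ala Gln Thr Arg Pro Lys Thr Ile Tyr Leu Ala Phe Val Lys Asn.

0

Only D (aspartate) and E (glutamate) carry a side-chain carboxylic acid.
None of the 25 residues belong to this group.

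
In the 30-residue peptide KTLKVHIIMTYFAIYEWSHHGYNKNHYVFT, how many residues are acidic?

1

Only D (aspartate) and E (glutamate) carry a side-chain carboxylic acid.
Matching residues: E16.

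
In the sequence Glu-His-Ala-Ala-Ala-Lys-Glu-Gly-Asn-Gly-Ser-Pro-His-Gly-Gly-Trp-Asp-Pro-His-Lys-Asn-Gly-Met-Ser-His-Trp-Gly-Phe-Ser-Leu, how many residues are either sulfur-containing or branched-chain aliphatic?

2

Sulfur-containing: C, M. Branched-chain aliphatic: I, L, V.
Sulfur-containing residues here: Met23 (1).
Branched-chain aliphatic residues here: Leu30 (1).
The two groups share no amino acid, so total = 1 + 1 = 2.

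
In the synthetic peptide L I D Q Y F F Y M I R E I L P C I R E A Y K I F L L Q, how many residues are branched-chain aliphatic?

The BCAAs are Val, Leu, and Ile — aliphatic side chains with a branch point.
Matching residues: L1, I2, I10, I13, L14, I17, I23, L25, L26.

9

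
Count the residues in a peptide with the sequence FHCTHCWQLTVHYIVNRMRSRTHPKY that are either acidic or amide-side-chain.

2

Acidic: D, E. Amide-side-chain: N, Q.
Acidic residues here: none (0).
Amide-side-chain residues here: Q8, N16 (2).
The two groups share no amino acid, so total = 0 + 2 = 2.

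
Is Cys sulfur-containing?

Only Cys (C) and Met (M) have a sulfur atom in the side chain.
Cysteine is in this group.

Yes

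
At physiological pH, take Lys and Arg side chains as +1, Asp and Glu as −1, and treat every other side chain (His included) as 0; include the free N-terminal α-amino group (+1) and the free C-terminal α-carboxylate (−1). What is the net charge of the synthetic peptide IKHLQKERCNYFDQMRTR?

+3

Positive (K, R): K2, K6, R8, R16, R18 → +5.
Negative (D, E): E7, D13 → −2.
The N-terminus (+1) and C-terminus (−1) cancel.
Net charge = (+5) + (−2) = +3.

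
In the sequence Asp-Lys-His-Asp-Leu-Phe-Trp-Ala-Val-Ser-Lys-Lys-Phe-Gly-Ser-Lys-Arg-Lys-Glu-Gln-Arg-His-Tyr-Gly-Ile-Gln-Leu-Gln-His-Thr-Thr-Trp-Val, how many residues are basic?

10

The basic amino acids are Lys (K), Arg (R), and His (H).
Matching residues: Lys2, His3, Lys11, Lys12, Lys16, Arg17, Lys18, Arg21, His22, His29.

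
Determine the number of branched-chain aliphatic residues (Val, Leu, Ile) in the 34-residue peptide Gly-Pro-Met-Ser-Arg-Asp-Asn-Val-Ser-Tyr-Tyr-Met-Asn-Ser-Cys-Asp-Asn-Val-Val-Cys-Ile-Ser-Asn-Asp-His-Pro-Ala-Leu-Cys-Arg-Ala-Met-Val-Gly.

6

Matching residues: Val8, Val18, Val19, Ile21, Leu28, Val33.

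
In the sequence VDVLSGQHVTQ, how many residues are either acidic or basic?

2

Acidic: D, E. Basic: H, K, R.
Acidic residues here: D2 (1).
Basic residues here: H8 (1).
The two groups share no amino acid, so total = 1 + 1 = 2.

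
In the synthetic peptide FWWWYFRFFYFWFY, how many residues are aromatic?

13

Phenylalanine (F), tryptophan (W), and tyrosine (Y) have aromatic ring side chains.
Matching residues: F1, W2, W3, W4, Y5, F6, F8, F9, Y10, F11, W12, F13, Y14.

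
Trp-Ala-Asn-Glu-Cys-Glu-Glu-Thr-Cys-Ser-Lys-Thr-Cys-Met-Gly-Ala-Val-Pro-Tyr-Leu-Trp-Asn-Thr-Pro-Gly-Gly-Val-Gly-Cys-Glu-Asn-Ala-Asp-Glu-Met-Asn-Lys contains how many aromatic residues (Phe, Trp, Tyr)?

Matching residues: Trp1, Tyr19, Trp21.

3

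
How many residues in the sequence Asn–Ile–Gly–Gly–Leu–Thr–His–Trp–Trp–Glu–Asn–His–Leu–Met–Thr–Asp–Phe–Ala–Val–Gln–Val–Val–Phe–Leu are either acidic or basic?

Acidic: D, E. Basic: H, K, R.
Acidic residues here: Glu10, Asp16 (2).
Basic residues here: His7, His12 (2).
The two groups share no amino acid, so total = 2 + 2 = 4.

4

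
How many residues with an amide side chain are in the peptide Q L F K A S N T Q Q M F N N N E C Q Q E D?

9

Only N (asparagine) and Q (glutamine) carry a side-chain carboxamide.
Matching residues: Q1, N7, Q9, Q10, N13, N14, N15, Q18, Q19.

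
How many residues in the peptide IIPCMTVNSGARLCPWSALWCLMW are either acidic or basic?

1

Acidic: D, E. Basic: H, K, R.
Acidic residues here: none (0).
Basic residues here: R12 (1).
The two groups share no amino acid, so total = 0 + 1 = 1.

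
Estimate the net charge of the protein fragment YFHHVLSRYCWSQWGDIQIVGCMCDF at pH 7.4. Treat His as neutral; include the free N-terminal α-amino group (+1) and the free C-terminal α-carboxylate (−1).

-1

At pH ~7.4 the Lys and Arg side chains are protonated (+1), the Asp and Glu side chains are deprotonated (−1), and with His taken as neutral all other side chains carry no charge.
Positive (K, R): R8 → +1.
Negative (D, E): D16, D25 → −2.
The N-terminus (+1) and C-terminus (−1) cancel.
Net charge = (+1) + (−2) = −1.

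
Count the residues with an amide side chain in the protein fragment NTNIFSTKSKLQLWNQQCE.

6

Only N (asparagine) and Q (glutamine) carry a side-chain carboxamide.
Matching residues: N1, N3, Q12, N15, Q16, Q17.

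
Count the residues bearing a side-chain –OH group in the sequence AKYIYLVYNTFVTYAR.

The –OH-bearing residues are Ser, Thr (aliphatic alcohols), and Tyr (phenol).
Matching residues: Y3, Y5, Y8, T10, T13, Y14.

6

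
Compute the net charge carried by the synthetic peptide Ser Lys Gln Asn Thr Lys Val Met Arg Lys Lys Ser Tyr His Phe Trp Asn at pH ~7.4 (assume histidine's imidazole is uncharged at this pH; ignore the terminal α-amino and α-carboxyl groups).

+5

The side chains ionized at physiological pH are Lys/Arg (+1) and Asp/Glu (−1); with His treated as neutral, nothing else contributes.
Positive (K, R): Lys2, Lys6, Arg9, Lys10, Lys11 → +5.
Negative (D, E): none → −0.
Net charge = (+5) + (−0) = +5.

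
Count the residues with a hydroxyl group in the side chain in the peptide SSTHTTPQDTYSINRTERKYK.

The –OH-bearing residues are Ser, Thr (aliphatic alcohols), and Tyr (phenol).
Matching residues: S1, S2, T3, T5, T6, T10, Y11, S12, T16, Y20.

10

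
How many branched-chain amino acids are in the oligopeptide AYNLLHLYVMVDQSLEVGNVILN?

10

The BCAAs are Val, Leu, and Ile — aliphatic side chains with a branch point.
Matching residues: L4, L5, L7, V9, V11, L15, V17, V20, I21, L22.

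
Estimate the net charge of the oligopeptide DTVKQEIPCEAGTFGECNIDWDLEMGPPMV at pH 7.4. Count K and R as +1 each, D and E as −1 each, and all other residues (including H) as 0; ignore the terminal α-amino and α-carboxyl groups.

Positive (K, R): K4 → +1.
Negative (D, E): D1, E6, E10, E16, D20, D22, E24 → −7.
Net charge = (+1) + (−7) = −6.

-6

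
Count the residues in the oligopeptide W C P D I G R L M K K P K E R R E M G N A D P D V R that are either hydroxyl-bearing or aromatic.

1

Hydroxyl-bearing: S, T, Y. Aromatic: F, W, Y.
Hydroxyl-bearing residues here: none (0).
Aromatic residues here: W1 (1).
(Y belongs to both groups, but none appear in this sequence.) Total = 0 + 1 = 1.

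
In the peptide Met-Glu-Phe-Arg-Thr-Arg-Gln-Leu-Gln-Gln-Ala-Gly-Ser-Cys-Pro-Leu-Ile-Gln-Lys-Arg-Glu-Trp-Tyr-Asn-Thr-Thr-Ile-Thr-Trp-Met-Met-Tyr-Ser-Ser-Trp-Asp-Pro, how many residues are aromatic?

6

The aromatic amino acids are Phe (F, benzyl), Trp (W, indole), and Tyr (Y, phenol).
Matching residues: Phe3, Trp22, Tyr23, Trp29, Tyr32, Trp35.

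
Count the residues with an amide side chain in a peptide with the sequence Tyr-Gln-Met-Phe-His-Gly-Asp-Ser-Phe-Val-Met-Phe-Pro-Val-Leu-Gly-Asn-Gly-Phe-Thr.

Only N (asparagine) and Q (glutamine) carry a side-chain carboxamide.
Matching residues: Gln2, Asn17.

2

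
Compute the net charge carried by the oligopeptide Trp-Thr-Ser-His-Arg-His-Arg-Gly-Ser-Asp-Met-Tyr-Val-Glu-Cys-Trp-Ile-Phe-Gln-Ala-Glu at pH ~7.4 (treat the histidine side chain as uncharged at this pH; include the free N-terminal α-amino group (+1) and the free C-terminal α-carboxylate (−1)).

-1

At pH ~7.4 the Lys and Arg side chains are protonated (+1), the Asp and Glu side chains are deprotonated (−1), and with His taken as neutral all other side chains carry no charge.
Positive (K, R): Arg5, Arg7 → +2.
Negative (D, E): Asp10, Glu14, Glu21 → −3.
The N-terminus (+1) and C-terminus (−1) cancel.
Net charge = (+2) + (−3) = −1.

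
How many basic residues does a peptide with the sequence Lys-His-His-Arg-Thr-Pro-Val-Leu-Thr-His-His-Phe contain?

6

Lysine (K), arginine (R), and histidine (H) have basic, nitrogen-containing side chains.
Matching residues: Lys1, His2, His3, Arg4, His10, His11.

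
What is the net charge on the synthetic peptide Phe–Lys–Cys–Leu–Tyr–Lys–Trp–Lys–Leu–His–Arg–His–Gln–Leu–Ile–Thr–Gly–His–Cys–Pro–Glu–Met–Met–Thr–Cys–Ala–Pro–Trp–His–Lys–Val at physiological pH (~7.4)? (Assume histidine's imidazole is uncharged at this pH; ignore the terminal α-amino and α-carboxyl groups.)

+4

Near pH 7.4, K and R contribute +1 each, D and E contribute −1 each, and every other side chain (His included, as stated) is uncharged.
Positive (K, R): Lys2, Lys6, Lys8, Arg11, Lys30 → +5.
Negative (D, E): Glu21 → −1.
Net charge = (+5) + (−1) = +4.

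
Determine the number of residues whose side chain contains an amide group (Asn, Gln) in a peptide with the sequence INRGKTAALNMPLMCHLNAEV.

Matching residues: N2, N10, N18.

3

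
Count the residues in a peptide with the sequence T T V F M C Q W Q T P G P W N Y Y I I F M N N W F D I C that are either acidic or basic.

Acidic: D, E. Basic: H, K, R.
Acidic residues here: D26 (1).
Basic residues here: none (0).
The two groups share no amino acid, so total = 1 + 0 = 1.

1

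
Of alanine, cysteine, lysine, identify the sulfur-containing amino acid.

cysteine

Cysteine (C, thiol) and methionine (M, thioether) are the two sulfur-containing amino acids.
Of the listed options, only cysteine belongs to this group.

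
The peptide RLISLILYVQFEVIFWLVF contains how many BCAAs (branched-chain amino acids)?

10

V, L, and I make up the branched-chain aliphatic group.
Matching residues: L2, I3, L5, I6, L7, V9, V13, I14, L17, V18.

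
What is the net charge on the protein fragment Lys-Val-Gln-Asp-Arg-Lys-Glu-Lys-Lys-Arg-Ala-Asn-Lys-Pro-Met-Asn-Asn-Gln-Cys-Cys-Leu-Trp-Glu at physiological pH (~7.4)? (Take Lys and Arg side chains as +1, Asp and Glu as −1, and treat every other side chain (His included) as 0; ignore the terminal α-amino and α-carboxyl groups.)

Positive (K, R): Lys1, Arg5, Lys6, Lys8, Lys9, Arg10, Lys13 → +7.
Negative (D, E): Asp4, Glu7, Glu23 → −3.
Net charge = (+7) + (−3) = +4.

+4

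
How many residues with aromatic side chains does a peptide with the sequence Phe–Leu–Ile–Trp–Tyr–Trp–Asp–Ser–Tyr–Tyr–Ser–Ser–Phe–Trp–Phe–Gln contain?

The aromatic amino acids are Phe (F, benzyl), Trp (W, indole), and Tyr (Y, phenol).
Matching residues: Phe1, Trp4, Tyr5, Trp6, Tyr9, Tyr10, Phe13, Trp14, Phe15.

9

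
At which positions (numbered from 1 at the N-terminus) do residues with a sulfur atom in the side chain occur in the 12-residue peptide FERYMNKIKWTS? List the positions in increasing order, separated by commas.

5

Cysteine (C, thiol) and methionine (M, thioether) are the two sulfur-containing amino acids.
Matching residues: M5.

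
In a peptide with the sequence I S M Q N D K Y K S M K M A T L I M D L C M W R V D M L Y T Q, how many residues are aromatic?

The aromatic amino acids are Phe (F, benzyl), Trp (W, indole), and Tyr (Y, phenol).
Matching residues: Y8, W23, Y29.

3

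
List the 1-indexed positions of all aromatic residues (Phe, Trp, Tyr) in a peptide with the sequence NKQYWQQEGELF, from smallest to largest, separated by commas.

4, 5, 12

Matching residues: Y4, W5, F12.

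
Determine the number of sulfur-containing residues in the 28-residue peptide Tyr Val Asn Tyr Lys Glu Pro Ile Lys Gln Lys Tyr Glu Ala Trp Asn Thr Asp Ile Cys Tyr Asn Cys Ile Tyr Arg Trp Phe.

The sulfur-bearing residues are cysteine (–SH) and methionine (–S–CH₃).
Matching residues: Cys20, Cys23.

2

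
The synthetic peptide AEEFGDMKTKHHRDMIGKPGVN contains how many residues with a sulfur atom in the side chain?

2

Only Cys (C) and Met (M) have a sulfur atom in the side chain.
Matching residues: M7, M15.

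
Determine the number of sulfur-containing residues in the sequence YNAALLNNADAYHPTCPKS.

1

The sulfur-bearing residues are cysteine (–SH) and methionine (–S–CH₃).
Matching residues: C16.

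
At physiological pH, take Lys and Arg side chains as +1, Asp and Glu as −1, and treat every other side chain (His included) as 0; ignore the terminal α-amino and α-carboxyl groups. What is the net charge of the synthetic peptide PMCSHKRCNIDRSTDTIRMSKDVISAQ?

Positive (K, R): K6, R7, R12, R18, K21 → +5.
Negative (D, E): D11, D15, D22 → −3.
Net charge = (+5) + (−3) = +2.

+2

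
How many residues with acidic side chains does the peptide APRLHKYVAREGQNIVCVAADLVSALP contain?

2

Aspartate (D) and glutamate (E) have carboxylic-acid side chains and are the acidic amino acids.
Matching residues: E11, D21.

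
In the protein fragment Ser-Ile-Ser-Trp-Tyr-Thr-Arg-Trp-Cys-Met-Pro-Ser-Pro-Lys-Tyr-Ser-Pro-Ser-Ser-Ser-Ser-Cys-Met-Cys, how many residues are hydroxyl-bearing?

The –OH-bearing residues are Ser, Thr (aliphatic alcohols), and Tyr (phenol).
Matching residues: Ser1, Ser3, Tyr5, Thr6, Ser12, Tyr15, Ser16, Ser18, Ser19, Ser20, Ser21.

11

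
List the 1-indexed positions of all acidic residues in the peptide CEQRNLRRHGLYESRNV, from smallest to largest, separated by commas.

Only D (aspartate) and E (glutamate) carry a side-chain carboxylic acid.
Matching residues: E2, E13.

2, 13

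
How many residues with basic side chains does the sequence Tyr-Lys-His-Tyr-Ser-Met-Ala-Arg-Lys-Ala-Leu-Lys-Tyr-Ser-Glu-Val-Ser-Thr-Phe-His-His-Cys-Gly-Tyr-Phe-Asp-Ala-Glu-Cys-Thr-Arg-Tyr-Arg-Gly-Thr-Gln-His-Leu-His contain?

The basic amino acids are Lys (K), Arg (R), and His (H).
Matching residues: Lys2, His3, Arg8, Lys9, Lys12, His20, His21, Arg31, Arg33, His37, His39.

11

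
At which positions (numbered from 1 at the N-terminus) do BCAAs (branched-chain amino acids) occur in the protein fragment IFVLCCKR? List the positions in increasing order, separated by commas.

Valine (V), leucine (L), and isoleucine (I) are the branched-chain amino acids.
Matching residues: I1, V3, L4.

1, 3, 4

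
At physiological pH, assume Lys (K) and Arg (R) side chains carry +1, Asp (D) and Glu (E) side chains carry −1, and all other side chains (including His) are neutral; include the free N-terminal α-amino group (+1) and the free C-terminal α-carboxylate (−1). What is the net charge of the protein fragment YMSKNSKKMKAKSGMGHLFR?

+6

Positive (K, R): K4, K7, K8, K10, K12, R20 → +6.
Negative (D, E): none → −0.
The N-terminus (+1) and C-terminus (−1) cancel.
Net charge = (+6) + (−0) = +6.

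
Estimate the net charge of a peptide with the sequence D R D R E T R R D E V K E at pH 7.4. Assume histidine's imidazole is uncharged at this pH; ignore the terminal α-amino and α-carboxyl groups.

Near pH 7.4, K and R contribute +1 each, D and E contribute −1 each, and every other side chain (His included, as stated) is uncharged.
Positive (K, R): R2, R4, R7, R8, K12 → +5.
Negative (D, E): D1, D3, E5, D9, E10, E13 → −6.
Net charge = (+5) + (−6) = −1.

-1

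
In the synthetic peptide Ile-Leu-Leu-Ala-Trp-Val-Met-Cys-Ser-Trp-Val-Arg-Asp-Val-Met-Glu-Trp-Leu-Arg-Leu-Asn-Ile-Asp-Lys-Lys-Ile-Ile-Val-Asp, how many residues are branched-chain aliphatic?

The BCAAs are Val, Leu, and Ile — aliphatic side chains with a branch point.
Matching residues: Ile1, Leu2, Leu3, Val6, Val11, Val14, Leu18, Leu20, Ile22, Ile26, Ile27, Val28.

12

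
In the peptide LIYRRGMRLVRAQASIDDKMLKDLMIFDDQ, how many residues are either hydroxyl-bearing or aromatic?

3

Hydroxyl-bearing: S, T, Y. Aromatic: F, W, Y.
Hydroxyl-bearing residues here: Y3, S15 (2).
Aromatic residues here: Y3, F27 (2).
Y is in both groups, so the 1 Y residue must not be double-counted.
Total = 2 + 2 − 1 = 3.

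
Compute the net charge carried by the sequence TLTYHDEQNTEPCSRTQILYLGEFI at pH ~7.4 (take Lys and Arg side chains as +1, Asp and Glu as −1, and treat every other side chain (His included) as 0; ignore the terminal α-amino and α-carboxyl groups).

Positive (K, R): R15 → +1.
Negative (D, E): D6, E7, E11, E23 → −4.
Net charge = (+1) + (−4) = −3.

-3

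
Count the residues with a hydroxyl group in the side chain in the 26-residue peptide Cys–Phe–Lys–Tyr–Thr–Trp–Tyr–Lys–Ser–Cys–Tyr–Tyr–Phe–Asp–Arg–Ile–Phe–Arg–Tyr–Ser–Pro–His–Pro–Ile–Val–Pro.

8

The –OH-bearing residues are Ser, Thr (aliphatic alcohols), and Tyr (phenol).
Matching residues: Tyr4, Thr5, Tyr7, Ser9, Tyr11, Tyr12, Tyr19, Ser20.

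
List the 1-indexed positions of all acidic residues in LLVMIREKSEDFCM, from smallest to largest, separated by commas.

Aspartate (D) and glutamate (E) have carboxylic-acid side chains and are the acidic amino acids.
Matching residues: E7, E10, D11.

7, 10, 11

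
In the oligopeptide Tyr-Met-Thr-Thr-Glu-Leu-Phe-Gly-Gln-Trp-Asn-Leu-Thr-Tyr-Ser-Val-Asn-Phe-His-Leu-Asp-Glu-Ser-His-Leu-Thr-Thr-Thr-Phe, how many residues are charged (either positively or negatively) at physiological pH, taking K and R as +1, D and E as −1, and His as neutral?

3

Charged side chains at pH ~7.4: K, R (positive); D, E (negative).
Matching residues: Glu5, Asp21, Glu22.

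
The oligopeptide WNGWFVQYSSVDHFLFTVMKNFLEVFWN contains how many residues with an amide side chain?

4

Only N (asparagine) and Q (glutamine) carry a side-chain carboxamide.
Matching residues: N2, Q7, N21, N28.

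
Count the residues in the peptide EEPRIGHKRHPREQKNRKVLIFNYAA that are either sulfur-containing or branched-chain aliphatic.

Sulfur-containing: C, M. Branched-chain aliphatic: I, L, V.
Sulfur-containing residues here: none (0).
Branched-chain aliphatic residues here: I5, V19, L20, I21 (4).
The two groups share no amino acid, so total = 0 + 4 = 4.

4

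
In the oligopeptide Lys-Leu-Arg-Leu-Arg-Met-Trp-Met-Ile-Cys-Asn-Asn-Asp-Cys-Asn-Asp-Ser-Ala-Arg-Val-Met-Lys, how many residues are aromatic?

Phenylalanine (F), tryptophan (W), and tyrosine (Y) have aromatic ring side chains.
Matching residues: Trp7.

1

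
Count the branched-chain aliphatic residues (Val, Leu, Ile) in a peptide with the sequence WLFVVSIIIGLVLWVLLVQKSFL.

Matching residues: L2, V4, V5, I7, I8, I9, L11, V12, L13, V15, L16, L17, V18, L23.

14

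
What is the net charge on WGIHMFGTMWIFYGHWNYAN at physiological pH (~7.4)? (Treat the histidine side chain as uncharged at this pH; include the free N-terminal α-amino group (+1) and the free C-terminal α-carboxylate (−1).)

0

The side chains ionized at physiological pH are Lys/Arg (+1) and Asp/Glu (−1); with His treated as neutral, nothing else contributes.
Positive (K, R): none → +0.
Negative (D, E): none → −0.
The N-terminus (+1) and C-terminus (−1) cancel.
Net charge = (+0) + (−0) = 0.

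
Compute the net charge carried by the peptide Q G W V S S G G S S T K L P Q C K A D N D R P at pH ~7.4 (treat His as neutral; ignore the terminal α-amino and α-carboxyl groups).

Near pH 7.4, K and R contribute +1 each, D and E contribute −1 each, and every other side chain (His included, as stated) is uncharged.
Positive (K, R): K12, K17, R22 → +3.
Negative (D, E): D19, D21 → −2.
Net charge = (+3) + (−2) = +1.

+1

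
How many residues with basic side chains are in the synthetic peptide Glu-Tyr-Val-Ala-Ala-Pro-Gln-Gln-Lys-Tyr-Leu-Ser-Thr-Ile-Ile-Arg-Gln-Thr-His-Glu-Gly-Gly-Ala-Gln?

3

Lysine (K), arginine (R), and histidine (H) have basic, nitrogen-containing side chains.
Matching residues: Lys9, Arg16, His19.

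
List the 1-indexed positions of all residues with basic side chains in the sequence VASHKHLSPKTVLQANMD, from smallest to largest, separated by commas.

The basic amino acids are Lys (K), Arg (R), and His (H).
Matching residues: H4, K5, H6, K10.

4, 5, 6, 10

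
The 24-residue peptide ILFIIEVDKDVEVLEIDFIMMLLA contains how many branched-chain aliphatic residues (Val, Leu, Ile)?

Matching residues: I1, L2, I4, I5, V7, V11, V13, L14, I16, I19, L22, L23.

12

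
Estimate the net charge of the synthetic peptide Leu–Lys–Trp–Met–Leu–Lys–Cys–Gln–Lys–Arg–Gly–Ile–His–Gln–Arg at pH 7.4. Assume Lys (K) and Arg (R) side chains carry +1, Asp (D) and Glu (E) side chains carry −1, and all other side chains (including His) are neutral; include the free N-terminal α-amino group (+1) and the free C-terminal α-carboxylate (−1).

Positive (K, R): Lys2, Lys6, Lys9, Arg10, Arg15 → +5.
Negative (D, E): none → −0.
The N-terminus (+1) and C-terminus (−1) cancel.
Net charge = (+5) + (−0) = +5.

+5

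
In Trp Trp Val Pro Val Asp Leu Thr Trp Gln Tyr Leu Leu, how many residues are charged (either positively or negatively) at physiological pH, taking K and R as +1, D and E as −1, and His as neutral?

Charged side chains at pH ~7.4: K, R (positive); D, E (negative).
Matching residues: Asp6.

1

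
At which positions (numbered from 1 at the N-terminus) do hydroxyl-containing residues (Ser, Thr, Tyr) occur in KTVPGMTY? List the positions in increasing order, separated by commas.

2, 7, 8

Matching residues: T2, T7, Y8.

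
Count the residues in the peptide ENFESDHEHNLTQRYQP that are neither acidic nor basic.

10

Acidic: D, E. Basic: K, R, H. All other residues are neither.
Matching residues: N2, F3, S5, N10, L11, T12, Q13, Y15, Q16, P17.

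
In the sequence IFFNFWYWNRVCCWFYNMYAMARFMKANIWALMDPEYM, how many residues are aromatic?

F, W, and Y each carry an aromatic ring on the side chain.
Matching residues: F2, F3, F5, W6, Y7, W8, W14, F15, Y16, Y19, F24, W30, Y37.

13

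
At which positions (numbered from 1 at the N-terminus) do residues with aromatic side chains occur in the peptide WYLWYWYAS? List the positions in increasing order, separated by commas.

1, 2, 4, 5, 6, 7

F, W, and Y each carry an aromatic ring on the side chain.
Matching residues: W1, Y2, W4, Y5, W6, Y7.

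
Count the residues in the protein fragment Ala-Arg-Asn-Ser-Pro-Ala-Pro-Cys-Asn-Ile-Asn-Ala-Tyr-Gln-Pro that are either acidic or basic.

1

Acidic: D, E. Basic: H, K, R.
Acidic residues here: none (0).
Basic residues here: Arg2 (1).
The two groups share no amino acid, so total = 0 + 1 = 1.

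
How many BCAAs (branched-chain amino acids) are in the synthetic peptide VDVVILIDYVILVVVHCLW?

Valine (V), leucine (L), and isoleucine (I) are the branched-chain amino acids.
Matching residues: V1, V3, V4, I5, L6, I7, V10, I11, L12, V13, V14, V15, L18.

13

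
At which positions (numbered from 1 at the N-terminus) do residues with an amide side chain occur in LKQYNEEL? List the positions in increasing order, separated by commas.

3, 5

Asparagine (N) and glutamine (Q) have uncharged amide side chains.
Matching residues: Q3, N5.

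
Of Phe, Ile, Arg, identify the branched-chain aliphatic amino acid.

Ile

The BCAAs are Val, Leu, and Ile — aliphatic side chains with a branch point.
Of the listed options, only Ile belongs to this group.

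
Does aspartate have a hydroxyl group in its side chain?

No

S, T, and Y are the three residues with a side-chain hydroxyl.
Aspartate is not in this group.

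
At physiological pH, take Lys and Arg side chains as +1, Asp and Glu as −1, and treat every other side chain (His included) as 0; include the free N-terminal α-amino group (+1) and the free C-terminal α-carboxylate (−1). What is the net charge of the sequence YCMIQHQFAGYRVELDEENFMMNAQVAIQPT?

Positive (K, R): R12 → +1.
Negative (D, E): E14, D16, E17, E18 → −4.
The N-terminus (+1) and C-terminus (−1) cancel.
Net charge = (+1) + (−4) = −3.

-3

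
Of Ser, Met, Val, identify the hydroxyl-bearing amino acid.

Serine (S), threonine (T), and tyrosine (Y) each carry a hydroxyl group on the side chain.
Of the listed options, only Ser belongs to this group.

Ser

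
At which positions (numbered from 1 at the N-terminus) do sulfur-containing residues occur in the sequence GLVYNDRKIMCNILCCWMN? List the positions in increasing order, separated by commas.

10, 11, 15, 16, 18

The sulfur-bearing residues are cysteine (–SH) and methionine (–S–CH₃).
Matching residues: M10, C11, C15, C16, M18.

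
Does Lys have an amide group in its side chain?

No

Only N (asparagine) and Q (glutamine) carry a side-chain carboxamide.
Lysine is not in this group.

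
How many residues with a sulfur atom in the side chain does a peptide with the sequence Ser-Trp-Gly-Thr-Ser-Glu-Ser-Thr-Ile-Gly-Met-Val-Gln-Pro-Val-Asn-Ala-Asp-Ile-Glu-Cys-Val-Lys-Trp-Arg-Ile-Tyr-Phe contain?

2

Cysteine (C, thiol) and methionine (M, thioether) are the two sulfur-containing amino acids.
Matching residues: Met11, Cys21.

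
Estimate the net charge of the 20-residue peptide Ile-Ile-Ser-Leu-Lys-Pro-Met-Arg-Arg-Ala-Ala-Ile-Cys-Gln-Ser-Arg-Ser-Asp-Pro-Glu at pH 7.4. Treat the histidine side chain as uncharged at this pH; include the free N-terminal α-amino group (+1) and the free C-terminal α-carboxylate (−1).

+2

At pH ~7.4 the Lys and Arg side chains are protonated (+1), the Asp and Glu side chains are deprotonated (−1), and with His taken as neutral all other side chains carry no charge.
Positive (K, R): Lys5, Arg8, Arg9, Arg16 → +4.
Negative (D, E): Asp18, Glu20 → −2.
The N-terminus (+1) and C-terminus (−1) cancel.
Net charge = (+4) + (−2) = +2.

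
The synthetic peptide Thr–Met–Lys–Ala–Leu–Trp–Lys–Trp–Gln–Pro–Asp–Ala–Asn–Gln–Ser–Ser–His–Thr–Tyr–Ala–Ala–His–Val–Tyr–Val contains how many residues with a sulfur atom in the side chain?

1

The sulfur-bearing residues are cysteine (–SH) and methionine (–S–CH₃).
Matching residues: Met2.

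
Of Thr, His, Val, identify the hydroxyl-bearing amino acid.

Thr

The –OH-bearing residues are Ser, Thr (aliphatic alcohols), and Tyr (phenol).
Of the listed options, only Thr belongs to this group.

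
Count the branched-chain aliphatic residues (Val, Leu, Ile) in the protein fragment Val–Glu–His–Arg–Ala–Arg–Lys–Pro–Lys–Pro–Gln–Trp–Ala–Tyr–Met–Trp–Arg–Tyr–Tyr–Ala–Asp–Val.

Matching residues: Val1, Val22.

2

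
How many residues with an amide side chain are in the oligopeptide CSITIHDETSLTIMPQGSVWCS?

Asparagine (N) and glutamine (Q) have uncharged amide side chains.
Matching residues: Q16.

1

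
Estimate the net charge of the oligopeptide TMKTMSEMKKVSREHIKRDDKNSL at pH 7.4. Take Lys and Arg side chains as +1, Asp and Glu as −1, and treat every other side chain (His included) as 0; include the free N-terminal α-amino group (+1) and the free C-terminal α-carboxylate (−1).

Positive (K, R): K3, K9, K10, R13, K17, R18, K21 → +7.
Negative (D, E): E7, E14, D19, D20 → −4.
The N-terminus (+1) and C-terminus (−1) cancel.
Net charge = (+7) + (−4) = +3.

+3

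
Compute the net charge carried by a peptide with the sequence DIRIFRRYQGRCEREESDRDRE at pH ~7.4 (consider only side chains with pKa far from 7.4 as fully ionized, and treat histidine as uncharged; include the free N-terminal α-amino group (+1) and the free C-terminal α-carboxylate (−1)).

0

The side chains ionized at physiological pH are Lys/Arg (+1) and Asp/Glu (−1); with His treated as neutral, nothing else contributes.
Positive (K, R): R3, R6, R7, R11, R14, R19, R21 → +7.
Negative (D, E): D1, E13, E15, E16, D18, D20, E22 → −7.
The N-terminus (+1) and C-terminus (−1) cancel.
Net charge = (+7) + (−7) = 0.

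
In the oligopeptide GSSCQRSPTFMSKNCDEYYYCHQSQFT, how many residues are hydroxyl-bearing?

10

The –OH-bearing residues are Ser, Thr (aliphatic alcohols), and Tyr (phenol).
Matching residues: S2, S3, S7, T9, S12, Y18, Y19, Y20, S24, T27.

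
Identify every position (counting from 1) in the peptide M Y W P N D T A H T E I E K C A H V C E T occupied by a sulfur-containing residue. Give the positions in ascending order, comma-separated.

1, 15, 19

Only Cys (C) and Met (M) have a sulfur atom in the side chain.
Matching residues: M1, C15, C19.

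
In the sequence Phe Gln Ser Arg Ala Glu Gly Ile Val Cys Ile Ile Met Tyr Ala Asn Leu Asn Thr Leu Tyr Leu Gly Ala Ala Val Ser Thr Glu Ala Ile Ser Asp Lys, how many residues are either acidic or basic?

5

Acidic: D, E. Basic: H, K, R.
Acidic residues here: Glu6, Glu29, Asp33 (3).
Basic residues here: Arg4, Lys34 (2).
The two groups share no amino acid, so total = 3 + 2 = 5.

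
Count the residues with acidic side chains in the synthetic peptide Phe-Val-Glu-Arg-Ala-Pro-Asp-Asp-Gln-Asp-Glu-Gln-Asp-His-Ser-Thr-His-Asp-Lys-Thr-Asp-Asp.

9

Aspartate (D) and glutamate (E) have carboxylic-acid side chains and are the acidic amino acids.
Matching residues: Glu3, Asp7, Asp8, Asp10, Glu11, Asp13, Asp18, Asp21, Asp22.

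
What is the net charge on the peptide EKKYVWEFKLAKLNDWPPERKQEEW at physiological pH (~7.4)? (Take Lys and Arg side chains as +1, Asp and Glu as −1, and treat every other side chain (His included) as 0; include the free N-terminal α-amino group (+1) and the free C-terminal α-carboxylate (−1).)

Positive (K, R): K2, K3, K9, K12, R20, K21 → +6.
Negative (D, E): E1, E7, D15, E19, E23, E24 → −6.
The N-terminus (+1) and C-terminus (−1) cancel.
Net charge = (+6) + (−6) = 0.

0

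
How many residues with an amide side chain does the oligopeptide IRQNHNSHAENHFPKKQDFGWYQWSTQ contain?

Only N (asparagine) and Q (glutamine) carry a side-chain carboxamide.
Matching residues: Q3, N4, N6, N11, Q17, Q23, Q27.

7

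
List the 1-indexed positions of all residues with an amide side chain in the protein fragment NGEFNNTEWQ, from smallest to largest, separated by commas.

Only N (asparagine) and Q (glutamine) carry a side-chain carboxamide.
Matching residues: N1, N5, N6, Q10.

1, 5, 6, 10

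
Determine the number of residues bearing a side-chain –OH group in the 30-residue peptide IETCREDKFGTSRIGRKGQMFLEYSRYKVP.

Serine (S), threonine (T), and tyrosine (Y) each carry a hydroxyl group on the side chain.
Matching residues: T3, T11, S12, Y24, S25, Y27.

6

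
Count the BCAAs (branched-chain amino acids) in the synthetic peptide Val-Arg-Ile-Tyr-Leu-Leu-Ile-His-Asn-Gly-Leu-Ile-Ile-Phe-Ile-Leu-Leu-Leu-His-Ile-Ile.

14

Valine (V), leucine (L), and isoleucine (I) are the branched-chain amino acids.
Matching residues: Val1, Ile3, Leu5, Leu6, Ile7, Leu11, Ile12, Ile13, Ile15, Leu16, Leu17, Leu18, Ile20, Ile21.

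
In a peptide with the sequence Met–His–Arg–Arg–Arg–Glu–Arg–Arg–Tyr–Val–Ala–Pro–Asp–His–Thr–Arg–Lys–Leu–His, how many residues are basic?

10

The basic amino acids are Lys (K), Arg (R), and His (H).
Matching residues: His2, Arg3, Arg4, Arg5, Arg7, Arg8, His14, Arg16, Lys17, His19.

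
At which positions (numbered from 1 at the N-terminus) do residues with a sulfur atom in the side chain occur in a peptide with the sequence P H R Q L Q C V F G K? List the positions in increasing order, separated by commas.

7

Cysteine (C, thiol) and methionine (M, thioether) are the two sulfur-containing amino acids.
Matching residues: C7.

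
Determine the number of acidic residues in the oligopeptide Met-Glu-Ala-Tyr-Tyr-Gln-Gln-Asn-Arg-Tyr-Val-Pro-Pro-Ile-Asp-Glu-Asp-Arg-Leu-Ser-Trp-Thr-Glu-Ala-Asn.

Only D (aspartate) and E (glutamate) carry a side-chain carboxylic acid.
Matching residues: Glu2, Asp15, Glu16, Asp17, Glu23.

5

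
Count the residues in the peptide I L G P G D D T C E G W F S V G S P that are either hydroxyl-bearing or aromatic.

Hydroxyl-bearing: S, T, Y. Aromatic: F, W, Y.
Hydroxyl-bearing residues here: T8, S14, S17 (3).
Aromatic residues here: W12, F13 (2).
(Y belongs to both groups, but none appear in this sequence.) Total = 3 + 2 = 5.

5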